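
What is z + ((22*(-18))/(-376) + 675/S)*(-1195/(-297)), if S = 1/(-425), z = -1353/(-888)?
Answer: -529914130039/459096 ≈ -1.1543e+6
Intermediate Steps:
z = 451/296 (z = -1353*(-1/888) = 451/296 ≈ 1.5236)
S = -1/425 ≈ -0.0023529
z + ((22*(-18))/(-376) + 675/S)*(-1195/(-297)) = 451/296 + ((22*(-18))/(-376) + 675/(-1/425))*(-1195/(-297)) = 451/296 + (-396*(-1/376) + 675*(-425))*(-1195*(-1/297)) = 451/296 + (99/94 - 286875)*(1195/297) = 451/296 - 26966151/94*1195/297 = 451/296 - 3580505605/3102 = -529914130039/459096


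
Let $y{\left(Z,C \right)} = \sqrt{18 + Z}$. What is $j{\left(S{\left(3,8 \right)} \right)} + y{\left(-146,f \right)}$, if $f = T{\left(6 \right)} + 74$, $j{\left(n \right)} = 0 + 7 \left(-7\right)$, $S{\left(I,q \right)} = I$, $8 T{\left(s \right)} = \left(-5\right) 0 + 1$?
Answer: $-49 + 8 i \sqrt{2} \approx -49.0 + 11.314 i$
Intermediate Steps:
$T{\left(s \right)} = \frac{1}{8}$ ($T{\left(s \right)} = \frac{\left(-5\right) 0 + 1}{8} = \frac{0 + 1}{8} = \frac{1}{8} \cdot 1 = \frac{1}{8}$)
$j{\left(n \right)} = -49$ ($j{\left(n \right)} = 0 - 49 = -49$)
$f = \frac{593}{8}$ ($f = \frac{1}{8} + 74 = \frac{593}{8} \approx 74.125$)
$j{\left(S{\left(3,8 \right)} \right)} + y{\left(-146,f \right)} = -49 + \sqrt{18 - 146} = -49 + \sqrt{-128} = -49 + 8 i \sqrt{2}$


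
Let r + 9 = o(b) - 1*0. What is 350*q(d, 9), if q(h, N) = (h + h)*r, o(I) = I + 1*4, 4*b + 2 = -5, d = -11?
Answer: 51975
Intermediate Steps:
b = -7/4 (b = -1/2 + (1/4)*(-5) = -1/2 - 5/4 = -7/4 ≈ -1.7500)
o(I) = 4 + I (o(I) = I + 4 = 4 + I)
r = -27/4 (r = -9 + ((4 - 7/4) - 1*0) = -9 + (9/4 + 0) = -9 + 9/4 = -27/4 ≈ -6.7500)
q(h, N) = -27*h/2 (q(h, N) = (h + h)*(-27/4) = (2*h)*(-27/4) = -27*h/2)
350*q(d, 9) = 350*(-27/2*(-11)) = 350*(297/2) = 51975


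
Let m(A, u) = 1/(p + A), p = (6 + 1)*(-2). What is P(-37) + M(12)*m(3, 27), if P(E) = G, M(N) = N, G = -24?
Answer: -276/11 ≈ -25.091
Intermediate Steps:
p = -14 (p = 7*(-2) = -14)
P(E) = -24
m(A, u) = 1/(-14 + A)
P(-37) + M(12)*m(3, 27) = -24 + 12/(-14 + 3) = -24 + 12/(-11) = -24 + 12*(-1/11) = -24 - 12/11 = -276/11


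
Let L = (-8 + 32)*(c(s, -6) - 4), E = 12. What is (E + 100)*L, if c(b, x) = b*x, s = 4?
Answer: -75264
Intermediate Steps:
L = -672 (L = (-8 + 32)*(4*(-6) - 4) = 24*(-24 - 4) = 24*(-28) = -672)
(E + 100)*L = (12 + 100)*(-672) = 112*(-672) = -75264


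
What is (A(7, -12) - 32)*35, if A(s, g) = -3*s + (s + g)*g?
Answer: 245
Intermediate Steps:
A(s, g) = -3*s + g*(g + s) (A(s, g) = -3*s + (g + s)*g = -3*s + g*(g + s))
(A(7, -12) - 32)*35 = (((-12)² - 3*7 - 12*7) - 32)*35 = ((144 - 21 - 84) - 32)*35 = (39 - 32)*35 = 7*35 = 245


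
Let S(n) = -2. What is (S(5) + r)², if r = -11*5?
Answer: 3249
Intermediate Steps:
r = -55
(S(5) + r)² = (-2 - 55)² = (-57)² = 3249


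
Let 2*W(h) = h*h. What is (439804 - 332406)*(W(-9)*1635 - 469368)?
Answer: -43297557399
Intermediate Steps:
W(h) = h²/2 (W(h) = (h*h)/2 = h²/2)
(439804 - 332406)*(W(-9)*1635 - 469368) = (439804 - 332406)*(((½)*(-9)²)*1635 - 469368) = 107398*(((½)*81)*1635 - 469368) = 107398*((81/2)*1635 - 469368) = 107398*(132435/2 - 469368) = 107398*(-806301/2) = -43297557399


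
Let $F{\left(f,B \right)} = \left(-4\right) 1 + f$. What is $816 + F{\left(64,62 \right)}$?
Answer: $876$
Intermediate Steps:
$F{\left(f,B \right)} = -4 + f$
$816 + F{\left(64,62 \right)} = 816 + \left(-4 + 64\right) = 816 + 60 = 876$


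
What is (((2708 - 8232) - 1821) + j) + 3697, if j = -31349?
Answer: -34997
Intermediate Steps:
(((2708 - 8232) - 1821) + j) + 3697 = (((2708 - 8232) - 1821) - 31349) + 3697 = ((-5524 - 1821) - 31349) + 3697 = (-7345 - 31349) + 3697 = -38694 + 3697 = -34997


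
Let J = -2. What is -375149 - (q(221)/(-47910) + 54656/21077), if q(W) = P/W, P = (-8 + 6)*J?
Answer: -5980066307391563/15940399605 ≈ -3.7515e+5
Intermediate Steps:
P = 4 (P = (-8 + 6)*(-2) = -2*(-2) = 4)
q(W) = 4/W
-375149 - (q(221)/(-47910) + 54656/21077) = -375149 - ((4/221)/(-47910) + 54656/21077) = -375149 - ((4*(1/221))*(-1/47910) + 54656*(1/21077)) = -375149 - ((4/221)*(-1/47910) + 7808/3011) = -375149 - (-2/5294055 + 7808/3011) = -375149 - 1*41335975418/15940399605 = -375149 - 41335975418/15940399605 = -5980066307391563/15940399605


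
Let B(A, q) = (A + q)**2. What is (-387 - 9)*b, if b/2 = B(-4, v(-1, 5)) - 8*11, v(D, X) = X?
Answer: 68904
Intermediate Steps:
b = -174 (b = 2*((-4 + 5)**2 - 8*11) = 2*(1**2 - 88) = 2*(1 - 88) = 2*(-87) = -174)
(-387 - 9)*b = (-387 - 9)*(-174) = -396*(-174) = 68904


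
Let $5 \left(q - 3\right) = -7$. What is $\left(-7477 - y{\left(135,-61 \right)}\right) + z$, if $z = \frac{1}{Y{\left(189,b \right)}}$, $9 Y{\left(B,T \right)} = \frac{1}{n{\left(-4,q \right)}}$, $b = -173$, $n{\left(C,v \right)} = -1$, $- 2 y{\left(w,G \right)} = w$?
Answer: $- \frac{14837}{2} \approx -7418.5$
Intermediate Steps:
$q = \frac{8}{5}$ ($q = 3 + \frac{1}{5} \left(-7\right) = 3 - \frac{7}{5} = \frac{8}{5} \approx 1.6$)
$y{\left(w,G \right)} = - \frac{w}{2}$
$Y{\left(B,T \right)} = - \frac{1}{9}$ ($Y{\left(B,T \right)} = \frac{1}{9 \left(-1\right)} = \frac{1}{9} \left(-1\right) = - \frac{1}{9}$)
$z = -9$ ($z = \frac{1}{- \frac{1}{9}} = -9$)
$\left(-7477 - y{\left(135,-61 \right)}\right) + z = \left(-7477 - \left(- \frac{1}{2}\right) 135\right) - 9 = \left(-7477 - - \frac{135}{2}\right) - 9 = \left(-7477 + \frac{135}{2}\right) - 9 = - \frac{14819}{2} - 9 = - \frac{14837}{2}$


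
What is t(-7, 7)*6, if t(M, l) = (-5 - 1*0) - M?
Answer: 12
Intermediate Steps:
t(M, l) = -5 - M (t(M, l) = (-5 + 0) - M = -5 - M)
t(-7, 7)*6 = (-5 - 1*(-7))*6 = (-5 + 7)*6 = 2*6 = 12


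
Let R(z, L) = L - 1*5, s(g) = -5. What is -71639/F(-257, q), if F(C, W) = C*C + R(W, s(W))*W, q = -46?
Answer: -71639/66509 ≈ -1.0771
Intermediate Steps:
R(z, L) = -5 + L (R(z, L) = L - 5 = -5 + L)
F(C, W) = C² - 10*W (F(C, W) = C*C + (-5 - 5)*W = C² - 10*W)
-71639/F(-257, q) = -71639/((-257)² - 10*(-46)) = -71639/(66049 + 460) = -71639/66509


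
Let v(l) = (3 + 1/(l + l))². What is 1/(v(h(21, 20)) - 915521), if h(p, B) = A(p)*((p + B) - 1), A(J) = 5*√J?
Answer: -10335764275196640000/9462516223110750038400001 - 8064000000*√21/9462516223110750038400001 ≈ -1.0923e-6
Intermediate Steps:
h(p, B) = 5*√p*(-1 + B + p) (h(p, B) = (5*√p)*((p + B) - 1) = (5*√p)*((B + p) - 1) = (5*√p)*(-1 + B + p) = 5*√p*(-1 + B + p))
v(l) = (3 + 1/(2*l))²
1/(v(h(21, 20)) - 915521) = 1/((1 + 6*(5*√21*(-1 + 20 + 21)))²/(4*(5*√21*(-1 + 20 + 21))²) - 915521) = 1/((1 + 6*(5*√21*40))²/(4*(5*√21*40)²) - 915521) = 1/((1 + 6*(200*√21))²/(4*(200*√21)²) - 915521) = 1/((¼)*(1/840000)*(1 + 1200*√21)² - 915521) = 1/((1 + 1200*√21)²/3360000 - 915521) = 1/(-915521 + (1 + 1200*√21)²/3360000)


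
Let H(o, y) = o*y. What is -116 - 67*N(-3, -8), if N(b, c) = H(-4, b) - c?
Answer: -1456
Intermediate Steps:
N(b, c) = -c - 4*b (N(b, c) = -4*b - c = -c - 4*b)
-116 - 67*N(-3, -8) = -116 - 67*(-1*(-8) - 4*(-3)) = -116 - 67*(8 + 12) = -116 - 67*20 = -116 - 1340 = -1456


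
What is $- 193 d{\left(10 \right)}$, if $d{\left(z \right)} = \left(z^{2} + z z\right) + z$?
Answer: $-40530$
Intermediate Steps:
$d{\left(z \right)} = z + 2 z^{2}$ ($d{\left(z \right)} = \left(z^{2} + z^{2}\right) + z = 2 z^{2} + z = z + 2 z^{2}$)
$- 193 d{\left(10 \right)} = - 193 \cdot 10 \left(1 + 2 \cdot 10\right) = - 193 \cdot 10 \left(1 + 20\right) = - 193 \cdot 10 \cdot 21 = \left(-193\right) 210 = -40530$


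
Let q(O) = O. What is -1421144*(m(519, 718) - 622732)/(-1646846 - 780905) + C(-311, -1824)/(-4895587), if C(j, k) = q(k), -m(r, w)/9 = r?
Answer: -4365052276598723960/11885266234837 ≈ -3.6727e+5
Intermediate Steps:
m(r, w) = -9*r
C(j, k) = k
-1421144*(m(519, 718) - 622732)/(-1646846 - 780905) + C(-311, -1824)/(-4895587) = -1421144*(-9*519 - 622732)/(-1646846 - 780905) - 1824/(-4895587) = -1421144/((-2427751/(-4671 - 622732))) - 1824*(-1/4895587) = -1421144/((-2427751/(-627403))) + 1824/4895587 = -1421144/((-2427751*(-1/627403))) + 1824/4895587 = -1421144/2427751/627403 + 1824/4895587 = -1421144*627403/2427751 + 1824/4895587 = -891630009032/2427751 + 1824/4895587 = -4365052276598723960/11885266234837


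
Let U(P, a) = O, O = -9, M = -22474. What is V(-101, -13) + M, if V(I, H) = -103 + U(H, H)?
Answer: -22586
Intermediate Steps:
U(P, a) = -9
V(I, H) = -112 (V(I, H) = -103 - 9 = -112)
V(-101, -13) + M = -112 - 22474 = -22586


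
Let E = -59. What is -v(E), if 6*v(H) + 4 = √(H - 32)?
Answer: ⅔ - I*√91/6 ≈ 0.66667 - 1.5899*I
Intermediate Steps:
v(H) = -⅔ + √(-32 + H)/6 (v(H) = -⅔ + √(H - 32)/6 = -⅔ + √(-32 + H)/6)
-v(E) = -(-⅔ + √(-32 - 59)/6) = -(-⅔ + √(-91)/6) = -(-⅔ + (I*√91)/6) = -(-⅔ + I*√91/6) = ⅔ - I*√91/6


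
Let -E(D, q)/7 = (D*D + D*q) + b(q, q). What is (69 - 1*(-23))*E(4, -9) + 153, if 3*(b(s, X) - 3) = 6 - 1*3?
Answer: 10457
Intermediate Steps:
b(s, X) = 4 (b(s, X) = 3 + (6 - 1*3)/3 = 3 + (6 - 3)/3 = 3 + (⅓)*3 = 3 + 1 = 4)
E(D, q) = -28 - 7*D² - 7*D*q (E(D, q) = -7*((D*D + D*q) + 4) = -7*((D² + D*q) + 4) = -7*(4 + D² + D*q) = -28 - 7*D² - 7*D*q)
(69 - 1*(-23))*E(4, -9) + 153 = (69 - 1*(-23))*(-28 - 7*4² - 7*4*(-9)) + 153 = (69 + 23)*(-28 - 7*16 + 252) + 153 = 92*(-28 - 112 + 252) + 153 = 92*112 + 153 = 10304 + 153 = 10457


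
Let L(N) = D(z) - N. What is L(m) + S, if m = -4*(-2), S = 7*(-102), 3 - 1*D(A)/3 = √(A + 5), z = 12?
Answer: -713 - 3*√17 ≈ -725.37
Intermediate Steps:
D(A) = 9 - 3*√(5 + A) (D(A) = 9 - 3*√(A + 5) = 9 - 3*√(5 + A))
S = -714
m = 8
L(N) = 9 - N - 3*√17 (L(N) = (9 - 3*√(5 + 12)) - N = (9 - 3*√17) - N = 9 - N - 3*√17)
L(m) + S = (9 - 1*8 - 3*√17) - 714 = (9 - 8 - 3*√17) - 714 = (1 - 3*√17) - 714 = -713 - 3*√17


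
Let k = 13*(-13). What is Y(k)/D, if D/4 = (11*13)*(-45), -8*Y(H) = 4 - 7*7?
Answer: -1/4576 ≈ -0.00021853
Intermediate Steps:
k = -169
Y(H) = 45/8 (Y(H) = -(4 - 7*7)/8 = -(4 - 49)/8 = -⅛*(-45) = 45/8)
D = -25740 (D = 4*((11*13)*(-45)) = 4*(143*(-45)) = 4*(-6435) = -25740)
Y(k)/D = (45/8)/(-25740) = (45/8)*(-1/25740) = -1/4576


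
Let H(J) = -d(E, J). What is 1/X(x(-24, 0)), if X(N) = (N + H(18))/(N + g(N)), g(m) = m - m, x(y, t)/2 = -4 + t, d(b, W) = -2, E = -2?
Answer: 4/3 ≈ 1.3333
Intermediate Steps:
x(y, t) = -8 + 2*t (x(y, t) = 2*(-4 + t) = -8 + 2*t)
g(m) = 0
H(J) = 2 (H(J) = -1*(-2) = 2)
X(N) = (2 + N)/N (X(N) = (N + 2)/(N + 0) = (2 + N)/N)
1/X(x(-24, 0)) = 1/((2 + (-8 + 2*0))/(-8 + 2*0)) = 1/((2 + (-8 + 0))/(-8 + 0)) = 1/((2 - 8)/(-8)) = 1/(-1/8*(-6)) = 1/(3/4) = 4/3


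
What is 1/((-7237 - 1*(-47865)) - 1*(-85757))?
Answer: 1/126385 ≈ 7.9123e-6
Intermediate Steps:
1/((-7237 - 1*(-47865)) - 1*(-85757)) = 1/((-7237 + 47865) + 85757) = 1/(40628 + 85757) = 1/126385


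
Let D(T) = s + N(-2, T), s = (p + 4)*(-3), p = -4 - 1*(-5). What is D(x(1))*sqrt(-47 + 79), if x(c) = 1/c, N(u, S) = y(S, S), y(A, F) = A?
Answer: -56*sqrt(2) ≈ -79.196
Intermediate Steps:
p = 1 (p = -4 + 5 = 1)
N(u, S) = S
x(c) = 1/c
s = -15 (s = (1 + 4)*(-3) = 5*(-3) = -15)
D(T) = -15 + T
D(x(1))*sqrt(-47 + 79) = (-15 + 1/1)*sqrt(-47 + 79) = (-15 + 1)*sqrt(32) = -56*sqrt(2)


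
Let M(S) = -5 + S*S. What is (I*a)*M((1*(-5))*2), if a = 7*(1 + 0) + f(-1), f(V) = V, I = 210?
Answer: 119700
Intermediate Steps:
M(S) = -5 + S²
a = 6 (a = 7*(1 + 0) - 1 = 7*1 - 1 = 7 - 1 = 6)
(I*a)*M((1*(-5))*2) = (210*6)*(-5 + ((1*(-5))*2)²) = 1260*(-5 + (-5*2)²) = 1260*(-5 + (-10)²) = 1260*(-5 + 100) = 1260*95 = 119700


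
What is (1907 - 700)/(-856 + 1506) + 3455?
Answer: 2246957/650 ≈ 3456.9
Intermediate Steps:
(1907 - 700)/(-856 + 1506) + 3455 = 1207/650 + 3455 = 2246957/650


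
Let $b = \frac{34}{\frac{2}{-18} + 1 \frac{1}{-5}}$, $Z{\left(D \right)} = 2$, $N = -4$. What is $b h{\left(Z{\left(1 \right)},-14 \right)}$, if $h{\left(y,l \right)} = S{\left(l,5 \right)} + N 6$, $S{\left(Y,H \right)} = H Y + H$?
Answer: $\frac{68085}{7} \approx 9726.4$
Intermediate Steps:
$S{\left(Y,H \right)} = H + H Y$
$h{\left(y,l \right)} = -19 + 5 l$ ($h{\left(y,l \right)} = 5 \left(1 + l\right) - 24 = \left(5 + 5 l\right) - 24 = -19 + 5 l$)
$b = - \frac{765}{7}$ ($b = \frac{34}{2 \left(- \frac{1}{18}\right) + 1 \left(- \frac{1}{5}\right)} = \frac{34}{- \frac{1}{9} - \frac{1}{5}} = \frac{34}{- \frac{14}{45}} = 34 \left(- \frac{45}{14}\right) = - \frac{765}{7} \approx -109.29$)
$b h{\left(Z{\left(1 \right)},-14 \right)} = - \frac{765 \left(-19 + 5 \left(-14\right)\right)}{7} = - \frac{765 \left(-19 - 70\right)}{7} = \left(- \frac{765}{7}\right) \left(-89\right) = \frac{68085}{7}$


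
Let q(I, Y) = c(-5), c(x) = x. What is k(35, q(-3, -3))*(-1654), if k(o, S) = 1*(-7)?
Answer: 11578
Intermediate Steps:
q(I, Y) = -5
k(o, S) = -7
k(35, q(-3, -3))*(-1654) = -7*(-1654) = 11578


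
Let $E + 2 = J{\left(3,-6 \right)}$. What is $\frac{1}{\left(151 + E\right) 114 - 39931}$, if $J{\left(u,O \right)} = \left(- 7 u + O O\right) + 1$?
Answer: $- \frac{1}{21121} \approx -4.7346 \cdot 10^{-5}$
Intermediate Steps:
$J{\left(u,O \right)} = 1 + O^{2} - 7 u$ ($J{\left(u,O \right)} = \left(- 7 u + O^{2}\right) + 1 = \left(O^{2} - 7 u\right) + 1 = 1 + O^{2} - 7 u$)
$E = 14$ ($E = -2 + \left(1 + \left(-6\right)^{2} - 21\right) = -2 + \left(1 + 36 - 21\right) = -2 + 16 = 14$)
$\frac{1}{\left(151 + E\right) 114 - 39931} = \frac{1}{\left(151 + 14\right) 114 - 39931} = \frac{1}{165 \cdot 114 - 39931} = \frac{1}{18810 - 39931} = \frac{1}{-21121} = - \frac{1}{21121}$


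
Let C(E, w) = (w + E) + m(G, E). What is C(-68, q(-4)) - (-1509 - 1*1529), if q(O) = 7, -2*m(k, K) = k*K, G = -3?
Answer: 2875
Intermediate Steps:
m(k, K) = -K*k/2 (m(k, K) = -k*K/2 = -K*k/2)
C(E, w) = w + 5*E/2 (C(E, w) = (w + E) - ½*E*(-3) = (E + w) + 3*E/2 = w + 5*E/2)
C(-68, q(-4)) - (-1509 - 1*1529) = (7 + (5/2)*(-68)) - (-1509 - 1*1529) = (7 - 170) - (-1509 - 1529) = -163 - 1*(-3038) = -163 + 3038 = 2875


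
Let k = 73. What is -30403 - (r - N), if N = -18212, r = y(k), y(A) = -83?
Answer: -48532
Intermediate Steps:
r = -83
-30403 - (r - N) = -30403 - (-83 - 1*(-18212)) = -30403 - (-83 + 18212) = -30403 - 1*18129 = -30403 - 18129 = -48532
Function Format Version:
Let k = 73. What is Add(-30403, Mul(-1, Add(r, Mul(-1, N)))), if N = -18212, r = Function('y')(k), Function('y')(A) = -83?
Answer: -48532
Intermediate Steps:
r = -83
Add(-30403, Mul(-1, Add(r, Mul(-1, N)))) = Add(-30403, Mul(-1, Add(-83, Mul(-1, -18212)))) = Add(-30403, Mul(-1, Add(-83, 18212))) = Add(-30403, Mul(-1, 18129)) = Add(-30403, -18129) = -48532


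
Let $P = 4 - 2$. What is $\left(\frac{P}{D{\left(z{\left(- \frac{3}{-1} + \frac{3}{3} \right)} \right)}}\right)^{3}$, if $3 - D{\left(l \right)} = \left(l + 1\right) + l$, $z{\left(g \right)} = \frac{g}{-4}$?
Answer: $\frac{1}{8} \approx 0.125$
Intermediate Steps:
$z{\left(g \right)} = - \frac{g}{4}$ ($z{\left(g \right)} = g \left(- \frac{1}{4}\right) = - \frac{g}{4}$)
$D{\left(l \right)} = 2 - 2 l$ ($D{\left(l \right)} = 3 - \left(\left(l + 1\right) + l\right) = 3 - \left(\left(1 + l\right) + l\right) = 3 - \left(1 + 2 l\right) = 2 - 2 l$)
$P = 2$ ($P = 4 - 2 = 2$)
$\left(\frac{P}{D{\left(z{\left(- \frac{3}{-1} + \frac{3}{3} \right)} \right)}}\right)^{3} = \left(\frac{2}{2 - 2 \left(- \frac{- \frac{3}{-1} + \frac{3}{3}}{4}\right)}\right)^{3} = \left(\frac{2}{2 - 2 \left(- \frac{\left(-3\right) \left(-1\right) + 3 \cdot \frac{1}{3}}{4}\right)}\right)^{3} = \left(\frac{2}{2 - 2 \left(- \frac{3 + 1}{4}\right)}\right)^{3} = \left(\frac{2}{2 - 2 \left(\left(- \frac{1}{4}\right) 4\right)}\right)^{3} = \left(\frac{2}{2 - -2}\right)^{3} = \left(\frac{2}{2 + 2}\right)^{3} = \left(\frac{2}{4}\right)^{3} = \left(2 \cdot \frac{1}{4}\right)^{3} = \left(\frac{1}{2}\right)^{3} = \frac{1}{8}$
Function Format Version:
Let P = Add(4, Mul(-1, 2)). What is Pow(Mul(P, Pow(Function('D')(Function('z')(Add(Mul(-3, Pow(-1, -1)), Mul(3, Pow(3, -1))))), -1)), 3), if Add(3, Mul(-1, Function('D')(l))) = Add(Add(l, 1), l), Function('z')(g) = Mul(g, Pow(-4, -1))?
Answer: Rational(1, 8) ≈ 0.12500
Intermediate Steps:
Function('z')(g) = Mul(Rational(-1, 4), g) (Function('z')(g) = Mul(g, Rational(-1, 4)) = Mul(Rational(-1, 4), g))
Function('D')(l) = Add(2, Mul(-2, l)) (Function('D')(l) = Add(3, Mul(-1, Add(Add(l, 1), l))) = Add(3, Mul(-1, Add(Add(1, l), l))) = Add(3, Mul(-1, Add(1, Mul(2, l)))) = Add(3, Add(-1, Mul(-2, l))) = Add(2, Mul(-2, l)))
P = 2 (P = Add(4, -2) = 2)
Pow(Mul(P, Pow(Function('D')(Function('z')(Add(Mul(-3, Pow(-1, -1)), Mul(3, Pow(3, -1))))), -1)), 3) = Pow(Mul(2, Pow(Add(2, Mul(-2, Mul(Rational(-1, 4), Add(Mul(-3, Pow(-1, -1)), Mul(3, Pow(3, -1)))))), -1)), 3) = Pow(Mul(2, Pow(Add(2, Mul(-2, Mul(Rational(-1, 4), Add(Mul(-3, -1), Mul(3, Rational(1, 3)))))), -1)), 3) = Pow(Mul(2, Pow(Add(2, Mul(-2, Mul(Rational(-1, 4), Add(3, 1)))), -1)), 3) = Pow(Mul(2, Pow(Add(2, Mul(-2, Mul(Rational(-1, 4), 4))), -1)), 3) = Pow(Mul(2, Pow(Add(2, Mul(-2, -1)), -1)), 3) = Pow(Mul(2, Pow(Add(2, 2), -1)), 3) = Pow(Mul(2, Pow(4, -1)), 3) = Pow(Mul(2, Rational(1, 4)), 3) = Pow(Rational(1, 2), 3) = Rational(1, 8)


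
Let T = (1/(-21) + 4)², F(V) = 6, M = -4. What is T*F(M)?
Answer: 13778/147 ≈ 93.728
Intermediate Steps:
T = 6889/441 (T = (-1/21 + 4)² = (83/21)² = 6889/441 ≈ 15.621)
T*F(M) = (6889/441)*6 = 13778/147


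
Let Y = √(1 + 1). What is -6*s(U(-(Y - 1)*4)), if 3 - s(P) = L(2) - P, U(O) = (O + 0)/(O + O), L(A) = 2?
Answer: -9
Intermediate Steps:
Y = √2 ≈ 1.4142
U(O) = ½ (U(O) = O/((2*O)) = O*(1/(2*O)) = ½)
s(P) = 1 + P (s(P) = 3 - (2 - P) = 3 + (-2 + P) = 1 + P)
-6*s(U(-(Y - 1)*4)) = -6*(1 + ½) = -6*3/2 = -9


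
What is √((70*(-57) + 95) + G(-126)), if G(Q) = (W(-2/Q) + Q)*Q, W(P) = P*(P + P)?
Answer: √5283593/21 ≈ 109.46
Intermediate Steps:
W(P) = 2*P² (W(P) = P*(2*P) = 2*P²)
G(Q) = Q*(Q + 8/Q²) (G(Q) = (2*(-2/Q)² + Q)*Q = (2*(4/Q²) + Q)*Q = (8/Q² + Q)*Q = (Q + 8/Q²)*Q = Q*(Q + 8/Q²))
√((70*(-57) + 95) + G(-126)) = √((70*(-57) + 95) + (8 + (-126)³)/(-126)) = √((-3990 + 95) - (8 - 2000376)/126) = √(-3895 - 1/126*(-2000368)) = √(-3895 + 1000184/63) = √(754799/63) = √5283593/21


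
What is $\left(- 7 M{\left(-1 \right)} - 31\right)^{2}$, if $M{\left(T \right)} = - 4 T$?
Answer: $3481$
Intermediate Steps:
$\left(- 7 M{\left(-1 \right)} - 31\right)^{2} = \left(- 7 \left(\left(-4\right) \left(-1\right)\right) - 31\right)^{2} = \left(\left(-7\right) 4 - 31\right)^{2} = \left(-28 - 31\right)^{2} = \left(-59\right)^{2} = 3481$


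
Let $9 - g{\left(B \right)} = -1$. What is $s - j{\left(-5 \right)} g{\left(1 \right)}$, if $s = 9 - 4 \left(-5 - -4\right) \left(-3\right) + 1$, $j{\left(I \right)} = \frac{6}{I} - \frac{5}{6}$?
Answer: $- \frac{260}{3} \approx -86.667$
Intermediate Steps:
$g{\left(B \right)} = 10$ ($g{\left(B \right)} = 9 - -1 = 9 + 1 = 10$)
$j{\left(I \right)} = - \frac{5}{6} + \frac{6}{I}$ ($j{\left(I \right)} = \frac{6}{I} - \frac{5}{6} = - \frac{5}{6} + \frac{6}{I}$)
$s = -107$ ($s = 9 - 4 \left(-5 + 4\right) \left(-3\right) + 1 = 9 \left(-4\right) \left(-1\right) \left(-3\right) + 1 = 9 \cdot 4 \left(-3\right) + 1 = 9 \left(-12\right) + 1 = -108 + 1 = -107$)
$s - j{\left(-5 \right)} g{\left(1 \right)} = -107 - \left(- \frac{5}{6} + \frac{6}{-5}\right) 10 = -107 - \left(- \frac{5}{6} + 6 \left(- \frac{1}{5}\right)\right) 10 = -107 - \left(- \frac{5}{6} - \frac{6}{5}\right) 10 = -107 - \left(- \frac{61}{30}\right) 10 = -107 - - \frac{61}{3} = -107 + \frac{61}{3} = - \frac{260}{3}$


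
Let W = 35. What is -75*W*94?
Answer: -246750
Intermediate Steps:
-75*W*94 = -75*35*94 = -2625*94 = -246750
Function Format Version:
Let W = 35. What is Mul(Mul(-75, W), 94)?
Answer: -246750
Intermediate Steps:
Mul(Mul(-75, W), 94) = Mul(Mul(-75, 35), 94) = Mul(-2625, 94) = -246750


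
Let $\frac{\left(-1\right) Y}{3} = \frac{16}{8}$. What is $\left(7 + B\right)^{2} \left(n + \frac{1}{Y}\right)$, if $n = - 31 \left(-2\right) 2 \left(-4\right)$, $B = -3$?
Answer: $- \frac{23816}{3} \approx -7938.7$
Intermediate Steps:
$Y = -6$ ($Y = - 3 \cdot \frac{16}{8} = - 3 \cdot 16 \cdot \frac{1}{8} = \left(-3\right) 2 = -6$)
$n = -496$ ($n = - 31 \left(\left(-4\right) \left(-4\right)\right) = \left(-31\right) 16 = -496$)
$\left(7 + B\right)^{2} \left(n + \frac{1}{Y}\right) = \left(7 - 3\right)^{2} \left(-496 + \frac{1}{-6}\right) = 4^{2} \left(-496 - \frac{1}{6}\right) = 16 \left(- \frac{2977}{6}\right) = - \frac{23816}{3}$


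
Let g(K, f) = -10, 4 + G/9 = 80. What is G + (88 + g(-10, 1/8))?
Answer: 762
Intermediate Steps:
G = 684 (G = -36 + 9*80 = -36 + 720 = 684)
G + (88 + g(-10, 1/8)) = 684 + (88 - 10) = 684 + 78 = 762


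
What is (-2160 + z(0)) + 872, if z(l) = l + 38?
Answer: -1250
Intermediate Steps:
z(l) = 38 + l
(-2160 + z(0)) + 872 = (-2160 + (38 + 0)) + 872 = (-2160 + 38) + 872 = -2122 + 872 = -1250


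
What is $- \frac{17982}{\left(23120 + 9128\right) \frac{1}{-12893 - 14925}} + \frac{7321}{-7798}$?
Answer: $\frac{243781563665}{15716869} \approx 15511.0$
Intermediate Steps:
$- \frac{17982}{\left(23120 + 9128\right) \frac{1}{-12893 - 14925}} + \frac{7321}{-7798} = - \frac{17982}{32248 \frac{1}{-27818}} + 7321 \left(- \frac{1}{7798}\right) = - \frac{17982}{32248 \left(- \frac{1}{27818}\right)} - \frac{7321}{7798} = - \frac{17982}{- \frac{16124}{13909}} - \frac{7321}{7798} = \left(-17982\right) \left(- \frac{13909}{16124}\right) - \frac{7321}{7798} = \frac{125055819}{8062} - \frac{7321}{7798} = \frac{243781563665}{15716869}$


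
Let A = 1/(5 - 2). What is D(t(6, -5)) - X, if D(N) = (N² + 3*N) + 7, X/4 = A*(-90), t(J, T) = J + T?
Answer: 131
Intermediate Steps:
A = ⅓ (A = 1/3 = ⅓ ≈ 0.33333)
X = -120 (X = 4*((⅓)*(-90)) = 4*(-30) = -120)
D(N) = 7 + N² + 3*N
D(t(6, -5)) - X = (7 + (6 - 5)² + 3*(6 - 5)) - 1*(-120) = (7 + 1² + 3*1) + 120 = (7 + 1 + 3) + 120 = 11 + 120 = 131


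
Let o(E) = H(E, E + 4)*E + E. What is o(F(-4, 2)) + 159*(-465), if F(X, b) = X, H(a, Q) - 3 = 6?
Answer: -73975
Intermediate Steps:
H(a, Q) = 9 (H(a, Q) = 3 + 6 = 9)
o(E) = 10*E (o(E) = 9*E + E = 10*E)
o(F(-4, 2)) + 159*(-465) = 10*(-4) + 159*(-465) = -40 - 73935 = -73975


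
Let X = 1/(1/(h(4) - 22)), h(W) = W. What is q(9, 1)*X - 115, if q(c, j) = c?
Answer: -277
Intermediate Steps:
X = -18 (X = 1/(1/(4 - 22)) = 1/(1/(-18)) = 1/(-1/18) = -18)
q(9, 1)*X - 115 = 9*(-18) - 115 = -162 - 115 = -277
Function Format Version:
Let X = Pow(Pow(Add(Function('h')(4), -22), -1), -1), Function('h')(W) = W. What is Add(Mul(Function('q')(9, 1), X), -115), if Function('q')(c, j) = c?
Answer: -277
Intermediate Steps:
X = -18 (X = Pow(Pow(Add(4, -22), -1), -1) = Pow(Pow(-18, -1), -1) = Pow(Rational(-1, 18), -1) = -18)
Add(Mul(Function('q')(9, 1), X), -115) = Add(Mul(9, -18), -115) = Add(-162, -115) = -277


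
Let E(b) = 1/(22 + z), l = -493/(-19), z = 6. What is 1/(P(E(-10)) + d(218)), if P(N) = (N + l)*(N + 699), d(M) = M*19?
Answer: 14896/332256811 ≈ 4.4833e-5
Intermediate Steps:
l = 493/19 (l = -493*(-1/19) = 493/19 ≈ 25.947)
d(M) = 19*M
E(b) = 1/28 (E(b) = 1/(22 + 6) = 1/28)
P(N) = (699 + N)*(493/19 + N) (P(N) = (N + 493/19)*(N + 699) = (493/19 + N)*(699 + N) = (699 + N)*(493/19 + N))
1/(P(E(-10)) + d(218)) = 1/((344607/19 + (1/28)² + (13774/19)*(1/28)) + 19*218) = 1/((344607/19 + 1/784 + 6887/266) + 4142) = 1/(270557579/14896 + 4142) = 1/(332256811/14896) = 14896/332256811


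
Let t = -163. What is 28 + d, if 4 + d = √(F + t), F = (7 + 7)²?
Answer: 24 + √33 ≈ 29.745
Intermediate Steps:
F = 196 (F = 14² = 196)
d = -4 + √33 (d = -4 + √(196 - 163) = -4 + √33 ≈ 1.7446)
28 + d = 28 + (-4 + √33) = 24 + √33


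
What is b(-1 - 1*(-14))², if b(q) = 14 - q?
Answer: 1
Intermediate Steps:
b(-1 - 1*(-14))² = (14 - (-1 - 1*(-14)))² = (14 - (-1 + 14))² = (14 - 1*13)² = (14 - 13)² = 1² = 1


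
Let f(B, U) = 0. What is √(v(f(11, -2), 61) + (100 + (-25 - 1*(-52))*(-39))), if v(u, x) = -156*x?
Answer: 19*I*√29 ≈ 102.32*I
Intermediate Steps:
√(v(f(11, -2), 61) + (100 + (-25 - 1*(-52))*(-39))) = √(-156*61 + (100 + (-25 - 1*(-52))*(-39))) = √(-9516 + (100 + (-25 + 52)*(-39))) = √(-9516 + (100 + 27*(-39))) = √(-9516 + (100 - 1053)) = √(-9516 - 953) = √(-10469) = 19*I*√29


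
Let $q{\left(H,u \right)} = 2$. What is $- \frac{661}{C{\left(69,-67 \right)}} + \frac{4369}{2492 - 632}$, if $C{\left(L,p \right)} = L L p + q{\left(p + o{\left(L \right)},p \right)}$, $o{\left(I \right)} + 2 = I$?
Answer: $\frac{55794997}{23732484} \approx 2.351$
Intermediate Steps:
$o{\left(I \right)} = -2 + I$
$C{\left(L,p \right)} = 2 + p L^{2}$ ($C{\left(L,p \right)} = L L p + 2 = L^{2} p + 2 = p L^{2} + 2 = 2 + p L^{2}$)
$- \frac{661}{C{\left(69,-67 \right)}} + \frac{4369}{2492 - 632} = - \frac{661}{2 - 67 \cdot 69^{2}} + \frac{4369}{2492 - 632} = - \frac{661}{2 - 318987} + \frac{4369}{1860} = - \frac{661}{2 - 318987} + 4369 \cdot \frac{1}{1860} = - \frac{661}{-318985} + \frac{4369}{1860} = \left(-661\right) \left(- \frac{1}{318985}\right) + \frac{4369}{1860} = \frac{661}{318985} + \frac{4369}{1860} = \frac{55794997}{23732484}$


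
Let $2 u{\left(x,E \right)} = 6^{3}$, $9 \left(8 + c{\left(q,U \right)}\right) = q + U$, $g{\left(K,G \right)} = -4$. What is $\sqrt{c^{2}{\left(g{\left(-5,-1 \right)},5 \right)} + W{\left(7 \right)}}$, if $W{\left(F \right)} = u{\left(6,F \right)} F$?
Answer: $\frac{\sqrt{66277}}{9} \approx 28.605$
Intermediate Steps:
$c{\left(q,U \right)} = -8 + \frac{U}{9} + \frac{q}{9}$ ($c{\left(q,U \right)} = -8 + \frac{q + U}{9} = -8 + \frac{U + q}{9} = -8 + \left(\frac{U}{9} + \frac{q}{9}\right) = -8 + \frac{U}{9} + \frac{q}{9}$)
$u{\left(x,E \right)} = 108$ ($u{\left(x,E \right)} = \frac{6^{3}}{2} = \frac{1}{2} \cdot 216 = 108$)
$W{\left(F \right)} = 108 F$
$\sqrt{c^{2}{\left(g{\left(-5,-1 \right)},5 \right)} + W{\left(7 \right)}} = \sqrt{\left(-8 + \frac{1}{9} \cdot 5 + \frac{1}{9} \left(-4\right)\right)^{2} + 108 \cdot 7} = \sqrt{\left(-8 + \frac{5}{9} - \frac{4}{9}\right)^{2} + 756} = \sqrt{\left(- \frac{71}{9}\right)^{2} + 756} = \sqrt{\frac{5041}{81} + 756} = \sqrt{\frac{66277}{81}} = \frac{\sqrt{66277}}{9}$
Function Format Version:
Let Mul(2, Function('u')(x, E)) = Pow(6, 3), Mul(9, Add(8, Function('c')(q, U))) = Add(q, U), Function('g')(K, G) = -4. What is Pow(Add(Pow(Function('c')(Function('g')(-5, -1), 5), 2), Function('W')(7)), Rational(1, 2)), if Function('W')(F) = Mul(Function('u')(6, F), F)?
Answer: Mul(Rational(1, 9), Pow(66277, Rational(1, 2))) ≈ 28.605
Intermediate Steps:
Function('c')(q, U) = Add(-8, Mul(Rational(1, 9), U), Mul(Rational(1, 9), q)) (Function('c')(q, U) = Add(-8, Mul(Rational(1, 9), Add(q, U))) = Add(-8, Mul(Rational(1, 9), Add(U, q))) = Add(-8, Add(Mul(Rational(1, 9), U), Mul(Rational(1, 9), q))) = Add(-8, Mul(Rational(1, 9), U), Mul(Rational(1, 9), q)))
Function('u')(x, E) = 108 (Function('u')(x, E) = Mul(Rational(1, 2), Pow(6, 3)) = Mul(Rational(1, 2), 216) = 108)
Function('W')(F) = Mul(108, F)
Pow(Add(Pow(Function('c')(Function('g')(-5, -1), 5), 2), Function('W')(7)), Rational(1, 2)) = Pow(Add(Pow(Add(-8, Mul(Rational(1, 9), 5), Mul(Rational(1, 9), -4)), 2), Mul(108, 7)), Rational(1, 2)) = Pow(Add(Pow(Add(-8, Rational(5, 9), Rational(-4, 9)), 2), 756), Rational(1, 2)) = Pow(Add(Pow(Rational(-71, 9), 2), 756), Rational(1, 2)) = Pow(Add(Rational(5041, 81), 756), Rational(1, 2)) = Pow(Rational(66277, 81), Rational(1, 2)) = Mul(Rational(1, 9), Pow(66277, Rational(1, 2)))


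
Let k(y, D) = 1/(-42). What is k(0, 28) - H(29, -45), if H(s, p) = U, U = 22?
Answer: -925/42 ≈ -22.024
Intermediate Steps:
H(s, p) = 22
k(y, D) = -1/42
k(0, 28) - H(29, -45) = -1/42 - 1*22 = -1/42 - 22 = -925/42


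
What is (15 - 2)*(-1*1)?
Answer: -13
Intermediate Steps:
(15 - 2)*(-1*1) = 13*(-1) = -13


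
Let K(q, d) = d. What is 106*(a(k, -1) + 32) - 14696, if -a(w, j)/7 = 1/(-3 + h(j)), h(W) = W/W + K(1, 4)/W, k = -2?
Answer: -33541/3 ≈ -11180.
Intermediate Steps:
h(W) = 1 + 4/W (h(W) = W/W + 4/W = 1 + 4/W)
a(w, j) = -7/(-3 + (4 + j)/j)
106*(a(k, -1) + 32) - 14696 = 106*((7/2)*(-1)/(-2 - 1) + 32) - 14696 = 106*((7/2)*(-1)/(-3) + 32) - 14696 = 106*((7/2)*(-1)*(-1/3) + 32) - 14696 = 106*(7/6 + 32) - 14696 = 106*(199/6) - 14696 = 10547/3 - 14696 = -33541/3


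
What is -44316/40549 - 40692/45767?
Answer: -3678230280/1855806083 ≈ -1.9820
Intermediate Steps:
-44316/40549 - 40692/45767 = -3678230280/1855806083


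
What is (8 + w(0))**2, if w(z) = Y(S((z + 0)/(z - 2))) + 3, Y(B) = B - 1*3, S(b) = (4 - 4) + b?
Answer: 64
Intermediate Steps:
S(b) = b (S(b) = 0 + b = b)
Y(B) = -3 + B (Y(B) = B - 3 = -3 + B)
w(z) = z/(-2 + z) (w(z) = (-3 + (z + 0)/(z - 2)) + 3 = (-3 + z/(-2 + z)) + 3 = z/(-2 + z))
(8 + w(0))**2 = (8 + 0/(-2 + 0))**2 = (8 + 0/(-2))**2 = (8 + 0*(-1/2))**2 = (8 + 0)**2 = 8**2 = 64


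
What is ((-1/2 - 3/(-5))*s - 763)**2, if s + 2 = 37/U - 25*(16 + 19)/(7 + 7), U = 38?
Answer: 21367715329/36100 ≈ 5.9190e+5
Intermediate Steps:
s = -1207/19 (s = -2 + (37/38 - 25*(16 + 19)/(7 + 7)) = -2 + (37*(1/38) - 25/(14/35)) = -2 + (37/38 - 25/(14*(1/35))) = -2 + (37/38 - 25/2/5) = -2 + (37/38 - 25*5/2) = -2 + (37/38 - 125/2) = -2 - 1169/19 = -1207/19 ≈ -63.526)
((-1/2 - 3/(-5))*s - 763)**2 = ((-1/2 - 3/(-5))*(-1207/19) - 763)**2 = ((-1*1/2 - 3*(-1/5))*(-1207/19) - 763)**2 = ((-1/2 + 3/5)*(-1207/19) - 763)**2 = ((1/10)*(-1207/19) - 763)**2 = (-1207/190 - 763)**2 = (-146177/190)**2 = 21367715329/36100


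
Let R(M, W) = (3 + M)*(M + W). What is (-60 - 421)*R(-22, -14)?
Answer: -329004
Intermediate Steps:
(-60 - 421)*R(-22, -14) = (-60 - 421)*((-22)² + 3*(-22) + 3*(-14) - 22*(-14)) = -481*(484 - 66 - 42 + 308) = -481*684 = -329004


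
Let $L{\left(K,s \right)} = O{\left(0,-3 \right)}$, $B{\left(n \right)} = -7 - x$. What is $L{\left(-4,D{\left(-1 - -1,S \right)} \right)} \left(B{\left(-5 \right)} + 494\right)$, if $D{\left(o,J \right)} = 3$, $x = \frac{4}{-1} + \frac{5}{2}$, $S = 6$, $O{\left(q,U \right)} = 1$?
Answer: $\frac{977}{2} \approx 488.5$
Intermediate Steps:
$x = - \frac{3}{2}$ ($x = 4 \left(-1\right) + 5 \cdot \frac{1}{2} = -4 + \frac{5}{2} = - \frac{3}{2} \approx -1.5$)
$B{\left(n \right)} = - \frac{11}{2}$ ($B{\left(n \right)} = -7 - - \frac{3}{2} = -7 + \frac{3}{2} = - \frac{11}{2}$)
$L{\left(K,s \right)} = 1$
$L{\left(-4,D{\left(-1 - -1,S \right)} \right)} \left(B{\left(-5 \right)} + 494\right) = 1 \left(- \frac{11}{2} + 494\right) = 1 \cdot \frac{977}{2} = \frac{977}{2}$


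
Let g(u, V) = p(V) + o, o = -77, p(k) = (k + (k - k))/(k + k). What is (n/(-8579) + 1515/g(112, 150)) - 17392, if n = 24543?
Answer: -7619420851/437529 ≈ -17415.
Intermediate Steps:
p(k) = ½ (p(k) = (k + 0)/((2*k)) = k*(1/(2*k)) = ½)
g(u, V) = -153/2 (g(u, V) = ½ - 77 = -153/2)
(n/(-8579) + 1515/g(112, 150)) - 17392 = (24543/(-8579) + 1515/(-153/2)) - 17392 = (24543*(-1/8579) + 1515*(-2/153)) - 17392 = (-24543/8579 - 1010/51) - 17392 = -9916483/437529 - 17392 = -7619420851/437529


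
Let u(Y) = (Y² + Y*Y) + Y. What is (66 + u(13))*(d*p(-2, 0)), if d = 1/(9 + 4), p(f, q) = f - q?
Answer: -834/13 ≈ -64.154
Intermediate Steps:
d = 1/13 ≈ 0.076923
u(Y) = Y + 2*Y² (u(Y) = (Y² + Y²) + Y = 2*Y² + Y = Y + 2*Y²)
(66 + u(13))*(d*p(-2, 0)) = (66 + 13*(1 + 2*13))*((-2 - 1*0)/13) = (66 + 13*(1 + 26))*((-2 + 0)/13) = (66 + 13*27)*((1/13)*(-2)) = (66 + 351)*(-2/13) = 417*(-2/13) = -834/13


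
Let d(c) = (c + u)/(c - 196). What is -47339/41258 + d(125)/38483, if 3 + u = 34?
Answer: -129350454575/112728944594 ≈ -1.1474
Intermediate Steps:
u = 31 (u = -3 + 34 = 31)
d(c) = (31 + c)/(-196 + c) (d(c) = (c + 31)/(c - 196) = (31 + c)/(-196 + c))
-47339/41258 + d(125)/38483 = -47339/41258 + ((31 + 125)/(-196 + 125))/38483 = -47339*1/41258 + (156/(-71))*(1/38483) = -47339/41258 - 1/71*156*(1/38483) = -47339/41258 - 156/71*1/38483 = -47339/41258 - 156/2732293 = -129350454575/112728944594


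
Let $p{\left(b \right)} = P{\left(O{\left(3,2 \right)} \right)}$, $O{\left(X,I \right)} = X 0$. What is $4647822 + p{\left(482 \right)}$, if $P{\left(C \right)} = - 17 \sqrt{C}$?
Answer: $4647822$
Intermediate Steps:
$O{\left(X,I \right)} = 0$
$p{\left(b \right)} = 0$ ($p{\left(b \right)} = - 17 \sqrt{0} = \left(-17\right) 0 = 0$)
$4647822 + p{\left(482 \right)} = 4647822 + 0 = 4647822$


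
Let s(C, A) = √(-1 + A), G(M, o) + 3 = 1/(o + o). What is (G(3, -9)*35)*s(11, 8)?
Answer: -1925*√7/18 ≈ -282.95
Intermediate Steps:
G(M, o) = -3 + 1/(2*o) (G(M, o) = -3 + 1/(o + o) = -3 + 1/(2*o))
(G(3, -9)*35)*s(11, 8) = ((-3 + (½)/(-9))*35)*√(-1 + 8) = ((-3 + (½)*(-⅑))*35)*√7 = ((-3 - 1/18)*35)*√7 = (-55/18*35)*√7 = -1925*√7/18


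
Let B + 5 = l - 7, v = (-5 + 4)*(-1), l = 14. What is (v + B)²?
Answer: 9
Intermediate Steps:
v = 1 (v = -1*(-1) = 1)
B = 2 (B = -5 + (14 - 7) = -5 + 7 = 2)
(v + B)² = (1 + 2)² = 3² = 9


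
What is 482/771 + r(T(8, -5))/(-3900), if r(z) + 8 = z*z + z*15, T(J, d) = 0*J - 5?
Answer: 320753/501150 ≈ 0.64003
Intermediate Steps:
T(J, d) = -5 (T(J, d) = 0 - 5 = -5)
r(z) = -8 + z² + 15*z (r(z) = -8 + (z*z + z*15) = -8 + (z² + 15*z) = -8 + z² + 15*z)
482/771 + r(T(8, -5))/(-3900) = 482/771 + (-8 + (-5)² + 15*(-5))/(-3900) = 482*(1/771) + (-8 + 25 - 75)*(-1/3900) = 482/771 - 58*(-1/3900) = 482/771 + 29/1950 = 320753/501150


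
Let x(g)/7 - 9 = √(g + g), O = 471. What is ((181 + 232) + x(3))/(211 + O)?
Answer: 238/341 + 7*√6/682 ≈ 0.72309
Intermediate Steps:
x(g) = 63 + 7*√2*√g (x(g) = 63 + 7*√(g + g) = 63 + 7*√(2*g) = 63 + 7*(√2*√g) = 63 + 7*√2*√g)
((181 + 232) + x(3))/(211 + O) = ((181 + 232) + (63 + 7*√2*√3))/(211 + 471) = (413 + (63 + 7*√6))/682 = (476 + 7*√6)*(1/682) = 238/341 + 7*√6/682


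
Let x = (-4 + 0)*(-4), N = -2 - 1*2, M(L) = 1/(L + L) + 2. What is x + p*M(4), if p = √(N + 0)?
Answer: 16 + 17*I/4 ≈ 16.0 + 4.25*I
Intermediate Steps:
M(L) = 2 + 1/(2*L) (M(L) = 1/(2*L) + 2 = 2 + 1/(2*L))
N = -4 (N = -2 - 2 = -4)
x = 16 (x = -4*(-4) = 16)
p = 2*I (p = √(-4 + 0) = √(-4) = 2*I ≈ 2.0*I)
x + p*M(4) = 16 + (2*I)*(2 + (½)/4) = 16 + (2*I)*(2 + (½)*(¼)) = 16 + (2*I)*(2 + ⅛) = 16 + (2*I)*(17/8) = 16 + 17*I/4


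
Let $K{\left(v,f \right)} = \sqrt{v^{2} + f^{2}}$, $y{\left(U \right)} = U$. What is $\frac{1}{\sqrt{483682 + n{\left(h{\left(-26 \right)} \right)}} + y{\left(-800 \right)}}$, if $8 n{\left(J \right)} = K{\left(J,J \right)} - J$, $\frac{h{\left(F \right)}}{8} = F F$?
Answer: $- \frac{1}{800 - \sqrt{483006 + 676 \sqrt{2}}} \approx -0.0095853$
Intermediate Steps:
$h{\left(F \right)} = 8 F^{2}$ ($h{\left(F \right)} = 8 F F = 8 F^{2}$)
$K{\left(v,f \right)} = \sqrt{f^{2} + v^{2}}$
$n{\left(J \right)} = - \frac{J}{8} + \frac{\sqrt{2} \sqrt{J^{2}}}{8}$ ($n{\left(J \right)} = \frac{\sqrt{J^{2} + J^{2}} - J}{8} = \frac{\sqrt{2 J^{2}} - J}{8} = \frac{\sqrt{2} \sqrt{J^{2}} - J}{8} = \frac{- J + \sqrt{2} \sqrt{J^{2}}}{8} = - \frac{J}{8} + \frac{\sqrt{2} \sqrt{J^{2}}}{8}$)
$\frac{1}{\sqrt{483682 + n{\left(h{\left(-26 \right)} \right)}} + y{\left(-800 \right)}} = \frac{1}{\sqrt{483682 - \left(- \frac{\sqrt{2} \sqrt{\left(8 \left(-26\right)^{2}\right)^{2}}}{8} + \frac{1}{8} \cdot 8 \left(-26\right)^{2}\right)} - 800} = \frac{1}{\sqrt{483682 - \left(- \frac{\sqrt{2} \sqrt{\left(8 \cdot 676\right)^{2}}}{8} + \frac{1}{8} \cdot 8 \cdot 676\right)} - 800} = \frac{1}{\sqrt{483682 - \left(676 - \frac{\sqrt{2} \sqrt{5408^{2}}}{8}\right)} - 800} = \frac{1}{\sqrt{483682 - \left(676 - \frac{\sqrt{2} \sqrt{29246464}}{8}\right)} - 800} = \frac{1}{\sqrt{483682 - \left(676 - \frac{1}{8} \sqrt{2} \cdot 5408\right)} - 800} = \frac{1}{\sqrt{483682 - \left(676 - 676 \sqrt{2}\right)} - 800} = \frac{1}{\sqrt{483006 + 676 \sqrt{2}} - 800} = \frac{1}{-800 + \sqrt{483006 + 676 \sqrt{2}}}$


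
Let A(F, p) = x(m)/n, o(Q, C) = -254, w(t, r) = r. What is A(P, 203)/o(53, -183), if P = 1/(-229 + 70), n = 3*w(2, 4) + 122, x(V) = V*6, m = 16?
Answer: -24/8509 ≈ -0.0028205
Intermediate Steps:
x(V) = 6*V
n = 134 (n = 3*4 + 122 = 12 + 122 = 134)
P = -1/159 (P = 1/(-159) = -1/159 ≈ -0.0062893)
A(F, p) = 48/67 (A(F, p) = (6*16)/134 = 96*(1/134) = 48/67)
A(P, 203)/o(53, -183) = (48/67)/(-254) = (48/67)*(-1/254) = -24/8509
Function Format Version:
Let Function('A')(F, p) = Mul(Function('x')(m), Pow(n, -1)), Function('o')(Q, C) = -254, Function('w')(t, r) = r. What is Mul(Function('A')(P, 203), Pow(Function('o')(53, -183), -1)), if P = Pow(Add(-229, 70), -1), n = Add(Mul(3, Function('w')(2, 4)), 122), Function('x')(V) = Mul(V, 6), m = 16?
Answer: Rational(-24, 8509) ≈ -0.0028205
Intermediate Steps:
Function('x')(V) = Mul(6, V)
n = 134 (n = Add(Mul(3, 4), 122) = Add(12, 122) = 134)
P = Rational(-1, 159) (P = Pow(-159, -1) = Rational(-1, 159) ≈ -0.0062893)
Function('A')(F, p) = Rational(48, 67) (Function('A')(F, p) = Mul(Mul(6, 16), Pow(134, -1)) = Mul(96, Rational(1, 134)) = Rational(48, 67))
Mul(Function('A')(P, 203), Pow(Function('o')(53, -183), -1)) = Mul(Rational(48, 67), Pow(-254, -1)) = Mul(Rational(48, 67), Rational(-1, 254)) = Rational(-24, 8509)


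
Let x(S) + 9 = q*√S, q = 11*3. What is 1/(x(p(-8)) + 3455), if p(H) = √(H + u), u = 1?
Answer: 1/(3446 + 33*(-7)^(¼)) ≈ 0.000287 - 3.127e-6*I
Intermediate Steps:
p(H) = √(1 + H) (p(H) = √(H + 1) = √(1 + H))
q = 33
x(S) = -9 + 33*√S
1/(x(p(-8)) + 3455) = 1/((-9 + 33*√(√(1 - 8))) + 3455) = 1/((-9 + 33*√(√(-7))) + 3455) = 1/((-9 + 33*√(I*√7)) + 3455) = 1/((-9 + 33*(7^(¼)*√I)) + 3455) = 1/((-9 + 33*7^(¼)*√I) + 3455) = 1/(3446 + 33*7^(¼)*√I)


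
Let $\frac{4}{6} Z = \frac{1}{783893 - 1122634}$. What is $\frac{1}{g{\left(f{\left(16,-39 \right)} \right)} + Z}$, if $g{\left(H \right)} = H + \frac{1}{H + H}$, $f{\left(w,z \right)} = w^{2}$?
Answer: $\frac{173435392}{44399798325} \approx 0.0039062$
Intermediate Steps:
$g{\left(H \right)} = H + \frac{1}{2 H}$
$Z = - \frac{3}{677482}$ ($Z = \frac{3}{2 \left(783893 - 1122634\right)} = \frac{3}{2 \left(-338741\right)} = \frac{3}{2} \left(- \frac{1}{338741}\right) = - \frac{3}{677482} \approx -4.4282 \cdot 10^{-6}$)
$\frac{1}{g{\left(f{\left(16,-39 \right)} \right)} + Z} = \frac{1}{\left(16^{2} + \frac{1}{2 \cdot 16^{2}}\right) - \frac{3}{677482}} = \frac{1}{\left(256 + \frac{1}{2 \cdot 256}\right) - \frac{3}{677482}} = \frac{1}{\left(256 + \frac{1}{2} \cdot \frac{1}{256}\right) - \frac{3}{677482}} = \frac{1}{\left(256 + \frac{1}{512}\right) - \frac{3}{677482}} = \frac{1}{\frac{131073}{512} - \frac{3}{677482}} = \frac{1}{\frac{44399798325}{173435392}} = \frac{173435392}{44399798325}$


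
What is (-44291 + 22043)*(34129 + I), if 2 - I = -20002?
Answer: -1204350984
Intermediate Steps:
I = 20004 (I = 2 - 1*(-20002) = 2 + 20002 = 20004)
(-44291 + 22043)*(34129 + I) = (-44291 + 22043)*(34129 + 20004) = -22248*54133 = -1204350984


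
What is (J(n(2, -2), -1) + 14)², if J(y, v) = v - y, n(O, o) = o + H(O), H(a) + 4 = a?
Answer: 289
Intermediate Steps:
H(a) = -4 + a
n(O, o) = -4 + O + o (n(O, o) = o + (-4 + O) = -4 + O + o)
(J(n(2, -2), -1) + 14)² = ((-1 - (-4 + 2 - 2)) + 14)² = ((-1 - 1*(-4)) + 14)² = ((-1 + 4) + 14)² = (3 + 14)² = 17² = 289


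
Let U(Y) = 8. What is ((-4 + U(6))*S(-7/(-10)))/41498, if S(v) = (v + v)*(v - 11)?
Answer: -721/518725 ≈ -0.0013899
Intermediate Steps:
S(v) = 2*v*(-11 + v) (S(v) = (2*v)*(-11 + v) = 2*v*(-11 + v))
((-4 + U(6))*S(-7/(-10)))/41498 = ((-4 + 8)*(2*(-7/(-10))*(-11 - 7/(-10))))/41498 = (4*(2*(-7*(-1/10))*(-11 - 7*(-1/10))))*(1/41498) = (4*(2*(7/10)*(-11 + 7/10)))*(1/41498) = (4*(2*(7/10)*(-103/10)))*(1/41498) = (4*(-721/50))*(1/41498) = -1442/25*1/41498 = -721/518725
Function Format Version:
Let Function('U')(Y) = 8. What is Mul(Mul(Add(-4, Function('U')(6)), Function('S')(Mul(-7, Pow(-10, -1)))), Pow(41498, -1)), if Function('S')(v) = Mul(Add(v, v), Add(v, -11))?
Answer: Rational(-721, 518725) ≈ -0.0013899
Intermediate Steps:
Function('S')(v) = Mul(2, v, Add(-11, v)) (Function('S')(v) = Mul(Mul(2, v), Add(-11, v)) = Mul(2, v, Add(-11, v)))
Mul(Mul(Add(-4, Function('U')(6)), Function('S')(Mul(-7, Pow(-10, -1)))), Pow(41498, -1)) = Mul(Mul(Add(-4, 8), Mul(2, Mul(-7, Pow(-10, -1)), Add(-11, Mul(-7, Pow(-10, -1))))), Pow(41498, -1)) = Mul(Mul(4, Mul(2, Mul(-7, Rational(-1, 10)), Add(-11, Mul(-7, Rational(-1, 10))))), Rational(1, 41498)) = Mul(Mul(4, Mul(2, Rational(7, 10), Add(-11, Rational(7, 10)))), Rational(1, 41498)) = Mul(Mul(4, Mul(2, Rational(7, 10), Rational(-103, 10))), Rational(1, 41498)) = Mul(Mul(4, Rational(-721, 50)), Rational(1, 41498)) = Mul(Rational(-1442, 25), Rational(1, 41498)) = Rational(-721, 518725)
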